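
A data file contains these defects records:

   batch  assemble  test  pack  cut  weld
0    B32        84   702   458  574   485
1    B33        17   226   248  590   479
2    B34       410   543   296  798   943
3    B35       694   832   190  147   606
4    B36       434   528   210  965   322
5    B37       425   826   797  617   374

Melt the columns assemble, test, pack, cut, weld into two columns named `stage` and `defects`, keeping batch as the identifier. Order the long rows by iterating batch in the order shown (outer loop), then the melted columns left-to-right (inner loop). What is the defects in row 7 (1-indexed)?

226

30 rows total (6 × 5). Row 7: index ⌊(7-1)/5⌋ = 1 into batch → B33; (7-1) mod 5 = 1 into the melted columns → test.
So row 7 is (B33, test, 226); defects = 226.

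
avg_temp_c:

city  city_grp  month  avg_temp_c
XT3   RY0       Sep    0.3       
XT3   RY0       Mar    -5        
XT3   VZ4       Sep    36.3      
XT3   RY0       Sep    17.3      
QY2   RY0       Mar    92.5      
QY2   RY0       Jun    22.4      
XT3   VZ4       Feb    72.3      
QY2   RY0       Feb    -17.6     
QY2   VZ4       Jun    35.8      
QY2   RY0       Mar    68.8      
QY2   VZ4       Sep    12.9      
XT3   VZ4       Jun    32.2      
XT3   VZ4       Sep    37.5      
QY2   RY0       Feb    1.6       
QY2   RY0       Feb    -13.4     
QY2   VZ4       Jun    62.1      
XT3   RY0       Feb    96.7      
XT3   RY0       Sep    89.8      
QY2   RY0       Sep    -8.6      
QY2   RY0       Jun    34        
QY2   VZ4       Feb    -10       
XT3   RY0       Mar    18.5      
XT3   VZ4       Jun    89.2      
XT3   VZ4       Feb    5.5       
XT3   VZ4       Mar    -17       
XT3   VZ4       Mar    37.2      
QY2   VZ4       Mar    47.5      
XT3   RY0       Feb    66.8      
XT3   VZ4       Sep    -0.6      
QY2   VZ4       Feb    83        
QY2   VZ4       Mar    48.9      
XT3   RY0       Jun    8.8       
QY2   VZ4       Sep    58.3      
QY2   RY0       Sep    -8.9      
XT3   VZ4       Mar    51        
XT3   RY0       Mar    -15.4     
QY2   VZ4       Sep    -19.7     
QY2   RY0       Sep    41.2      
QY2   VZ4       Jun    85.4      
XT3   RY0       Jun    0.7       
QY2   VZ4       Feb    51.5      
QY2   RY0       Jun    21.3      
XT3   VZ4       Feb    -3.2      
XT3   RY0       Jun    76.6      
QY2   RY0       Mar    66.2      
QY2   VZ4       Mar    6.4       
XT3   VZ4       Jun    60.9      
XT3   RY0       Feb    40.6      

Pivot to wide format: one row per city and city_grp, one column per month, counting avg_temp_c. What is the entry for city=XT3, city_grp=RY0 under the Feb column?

3

Rows with city=XT3, city_grp=RY0 and month=Feb: avg_temp_c values are 96.7, 66.8, 40.6.
3 rows match — count = 3.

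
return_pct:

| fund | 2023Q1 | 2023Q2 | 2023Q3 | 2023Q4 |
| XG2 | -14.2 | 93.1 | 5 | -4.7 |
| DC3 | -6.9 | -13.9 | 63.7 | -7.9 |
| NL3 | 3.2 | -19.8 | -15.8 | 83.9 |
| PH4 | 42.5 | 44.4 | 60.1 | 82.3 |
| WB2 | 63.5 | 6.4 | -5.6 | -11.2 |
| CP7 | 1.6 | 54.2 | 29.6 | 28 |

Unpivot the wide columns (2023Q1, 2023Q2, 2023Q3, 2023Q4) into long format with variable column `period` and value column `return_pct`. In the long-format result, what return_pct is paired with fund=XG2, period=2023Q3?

5

Unpivoting turns each (fund, wide-column) pair into one long row.
The wide cell at row XG2, column 2023Q3 holds 5, so the long row (XG2, 2023Q3) has return_pct=5.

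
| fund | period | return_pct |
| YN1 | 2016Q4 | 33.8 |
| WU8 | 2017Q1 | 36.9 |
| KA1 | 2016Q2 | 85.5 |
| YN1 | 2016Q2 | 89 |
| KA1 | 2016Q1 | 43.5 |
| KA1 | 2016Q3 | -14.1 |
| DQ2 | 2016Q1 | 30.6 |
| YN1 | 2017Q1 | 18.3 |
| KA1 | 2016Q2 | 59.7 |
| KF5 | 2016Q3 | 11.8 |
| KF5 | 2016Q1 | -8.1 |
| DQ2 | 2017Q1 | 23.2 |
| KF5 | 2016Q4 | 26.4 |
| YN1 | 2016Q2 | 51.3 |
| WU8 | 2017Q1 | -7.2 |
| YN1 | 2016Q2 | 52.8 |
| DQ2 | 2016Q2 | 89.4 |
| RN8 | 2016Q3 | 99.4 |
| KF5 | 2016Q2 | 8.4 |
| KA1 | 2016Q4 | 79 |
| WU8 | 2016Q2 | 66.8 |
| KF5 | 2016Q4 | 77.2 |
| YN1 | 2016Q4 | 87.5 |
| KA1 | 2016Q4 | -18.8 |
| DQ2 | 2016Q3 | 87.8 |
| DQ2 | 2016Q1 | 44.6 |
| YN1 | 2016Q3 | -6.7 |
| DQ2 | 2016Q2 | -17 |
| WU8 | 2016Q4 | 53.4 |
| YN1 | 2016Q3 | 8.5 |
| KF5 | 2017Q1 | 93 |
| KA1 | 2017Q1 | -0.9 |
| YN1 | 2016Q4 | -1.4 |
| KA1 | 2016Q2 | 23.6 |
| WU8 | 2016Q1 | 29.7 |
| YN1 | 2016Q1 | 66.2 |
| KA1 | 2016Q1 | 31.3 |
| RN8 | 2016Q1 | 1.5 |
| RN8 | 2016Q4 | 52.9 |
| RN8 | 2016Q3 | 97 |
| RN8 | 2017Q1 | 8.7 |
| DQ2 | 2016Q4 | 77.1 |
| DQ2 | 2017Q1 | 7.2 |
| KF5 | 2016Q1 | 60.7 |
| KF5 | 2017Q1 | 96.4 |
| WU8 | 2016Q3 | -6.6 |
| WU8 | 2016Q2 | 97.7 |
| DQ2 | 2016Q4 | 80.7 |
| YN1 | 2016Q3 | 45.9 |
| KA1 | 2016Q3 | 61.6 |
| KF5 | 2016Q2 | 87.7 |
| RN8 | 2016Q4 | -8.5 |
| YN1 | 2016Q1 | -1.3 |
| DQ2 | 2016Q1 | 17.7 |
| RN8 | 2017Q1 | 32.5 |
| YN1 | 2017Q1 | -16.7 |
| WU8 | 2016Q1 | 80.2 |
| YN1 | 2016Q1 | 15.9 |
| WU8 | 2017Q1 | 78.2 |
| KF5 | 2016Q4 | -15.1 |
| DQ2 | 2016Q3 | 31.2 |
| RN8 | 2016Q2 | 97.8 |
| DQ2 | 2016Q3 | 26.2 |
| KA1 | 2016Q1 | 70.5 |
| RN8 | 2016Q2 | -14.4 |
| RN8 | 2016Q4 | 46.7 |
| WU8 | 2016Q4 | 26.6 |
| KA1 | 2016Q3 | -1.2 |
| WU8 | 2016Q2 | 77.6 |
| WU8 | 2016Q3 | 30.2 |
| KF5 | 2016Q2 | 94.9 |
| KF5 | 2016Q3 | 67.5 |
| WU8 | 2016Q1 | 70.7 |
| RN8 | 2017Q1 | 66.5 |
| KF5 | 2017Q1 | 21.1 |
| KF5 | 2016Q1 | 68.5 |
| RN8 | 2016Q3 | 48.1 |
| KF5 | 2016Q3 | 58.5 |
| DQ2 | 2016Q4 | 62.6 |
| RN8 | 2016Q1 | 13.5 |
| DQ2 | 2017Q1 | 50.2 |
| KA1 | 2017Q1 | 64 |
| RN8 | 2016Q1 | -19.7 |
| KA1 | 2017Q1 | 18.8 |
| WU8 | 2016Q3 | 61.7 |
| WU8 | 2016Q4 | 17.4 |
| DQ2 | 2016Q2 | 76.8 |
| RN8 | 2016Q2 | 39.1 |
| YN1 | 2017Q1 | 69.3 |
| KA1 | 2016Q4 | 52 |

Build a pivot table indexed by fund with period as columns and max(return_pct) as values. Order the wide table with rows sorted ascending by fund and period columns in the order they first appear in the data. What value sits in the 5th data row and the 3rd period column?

97.7

With rows sorted ascending by fund, row 5 is fund=WU8. period columns in first-appearance order: 2016Q4, 2017Q1, 2016Q2, 2016Q1, 2016Q3; column 3 is 2016Q2.
Long rows with fund=WU8, period=2016Q2: max(66.8, 97.7, 77.6) = 97.7.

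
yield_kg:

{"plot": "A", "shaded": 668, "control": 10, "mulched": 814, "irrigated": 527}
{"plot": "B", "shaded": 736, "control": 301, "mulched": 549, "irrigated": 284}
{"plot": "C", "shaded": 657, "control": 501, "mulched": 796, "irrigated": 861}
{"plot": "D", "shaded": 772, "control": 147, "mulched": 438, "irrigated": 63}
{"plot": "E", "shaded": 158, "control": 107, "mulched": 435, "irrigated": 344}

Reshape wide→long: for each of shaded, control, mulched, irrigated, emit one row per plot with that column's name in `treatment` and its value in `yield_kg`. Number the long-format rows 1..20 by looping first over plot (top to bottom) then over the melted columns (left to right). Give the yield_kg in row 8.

20 rows total (5 × 4). Row 8: index ⌊(8-1)/4⌋ = 1 into plot → B; (8-1) mod 4 = 3 into the melted columns → irrigated.
So row 8 is (B, irrigated, 284); yield_kg = 284.

284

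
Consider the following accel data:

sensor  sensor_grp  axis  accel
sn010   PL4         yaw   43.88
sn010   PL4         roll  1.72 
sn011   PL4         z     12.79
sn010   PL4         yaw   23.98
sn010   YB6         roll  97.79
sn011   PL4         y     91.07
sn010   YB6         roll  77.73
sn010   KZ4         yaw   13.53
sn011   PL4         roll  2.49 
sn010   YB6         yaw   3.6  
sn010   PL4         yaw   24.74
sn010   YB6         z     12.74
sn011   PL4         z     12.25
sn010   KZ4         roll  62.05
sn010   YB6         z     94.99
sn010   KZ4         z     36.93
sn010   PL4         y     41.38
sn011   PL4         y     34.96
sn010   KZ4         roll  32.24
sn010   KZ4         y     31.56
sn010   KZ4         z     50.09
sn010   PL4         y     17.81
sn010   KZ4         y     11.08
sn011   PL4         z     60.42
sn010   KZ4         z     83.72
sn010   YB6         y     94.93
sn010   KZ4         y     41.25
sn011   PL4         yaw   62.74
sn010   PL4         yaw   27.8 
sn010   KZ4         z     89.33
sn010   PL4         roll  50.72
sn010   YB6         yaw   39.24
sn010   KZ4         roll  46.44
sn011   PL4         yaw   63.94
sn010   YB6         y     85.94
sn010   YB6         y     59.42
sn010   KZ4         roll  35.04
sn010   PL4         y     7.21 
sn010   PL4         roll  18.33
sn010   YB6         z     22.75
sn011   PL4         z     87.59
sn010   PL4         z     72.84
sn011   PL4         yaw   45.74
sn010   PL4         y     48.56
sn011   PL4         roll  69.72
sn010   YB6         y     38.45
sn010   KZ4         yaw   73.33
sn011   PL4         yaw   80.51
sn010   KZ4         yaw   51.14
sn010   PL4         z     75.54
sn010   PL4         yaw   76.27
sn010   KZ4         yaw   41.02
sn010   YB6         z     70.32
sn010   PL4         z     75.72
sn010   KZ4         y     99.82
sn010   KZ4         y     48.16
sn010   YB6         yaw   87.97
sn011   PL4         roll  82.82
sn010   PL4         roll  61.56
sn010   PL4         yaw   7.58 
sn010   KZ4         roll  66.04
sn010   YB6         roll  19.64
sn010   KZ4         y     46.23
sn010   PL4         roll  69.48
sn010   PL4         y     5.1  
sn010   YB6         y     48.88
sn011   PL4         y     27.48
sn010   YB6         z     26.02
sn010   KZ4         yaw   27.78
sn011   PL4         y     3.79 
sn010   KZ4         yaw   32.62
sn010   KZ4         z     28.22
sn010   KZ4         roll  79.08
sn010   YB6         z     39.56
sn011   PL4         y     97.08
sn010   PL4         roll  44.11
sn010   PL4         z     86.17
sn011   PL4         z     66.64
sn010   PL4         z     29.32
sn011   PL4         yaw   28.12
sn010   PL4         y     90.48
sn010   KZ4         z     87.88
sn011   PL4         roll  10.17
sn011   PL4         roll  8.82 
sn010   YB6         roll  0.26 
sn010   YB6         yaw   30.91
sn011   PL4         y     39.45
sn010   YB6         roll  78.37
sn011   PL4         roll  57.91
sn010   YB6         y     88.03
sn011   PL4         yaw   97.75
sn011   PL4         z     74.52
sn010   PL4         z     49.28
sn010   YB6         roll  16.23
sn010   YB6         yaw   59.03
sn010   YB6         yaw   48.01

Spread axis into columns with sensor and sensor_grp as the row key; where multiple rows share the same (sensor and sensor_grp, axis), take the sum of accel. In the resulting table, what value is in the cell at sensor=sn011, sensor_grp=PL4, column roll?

231.93

Rows with sensor=sn011, sensor_grp=PL4 and axis=roll: accel values are 2.49, 69.72, 82.82, 10.17, 8.82, 57.91.
2.49 + 69.72 + 82.82 + 10.17 + 8.82 + 57.91 = 231.93.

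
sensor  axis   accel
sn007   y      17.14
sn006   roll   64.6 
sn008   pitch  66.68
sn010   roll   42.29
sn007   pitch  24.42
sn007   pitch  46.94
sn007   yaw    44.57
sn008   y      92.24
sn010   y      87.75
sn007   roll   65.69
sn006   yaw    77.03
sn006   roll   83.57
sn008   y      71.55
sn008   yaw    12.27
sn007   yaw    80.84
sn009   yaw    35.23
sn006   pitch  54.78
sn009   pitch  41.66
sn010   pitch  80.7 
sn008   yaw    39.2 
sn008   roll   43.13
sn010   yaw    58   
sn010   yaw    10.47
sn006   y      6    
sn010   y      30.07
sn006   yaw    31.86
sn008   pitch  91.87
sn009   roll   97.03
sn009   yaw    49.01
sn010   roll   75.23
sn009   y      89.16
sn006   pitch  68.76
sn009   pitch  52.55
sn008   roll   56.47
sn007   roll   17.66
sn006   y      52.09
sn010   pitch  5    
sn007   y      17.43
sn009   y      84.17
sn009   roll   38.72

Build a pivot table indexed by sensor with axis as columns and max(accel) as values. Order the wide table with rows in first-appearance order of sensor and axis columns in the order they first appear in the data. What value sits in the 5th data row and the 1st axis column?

With rows in first-appearance order of sensor, row 5 is sensor=sn009. axis columns in first-appearance order: y, roll, pitch, yaw; column 1 is y.
Long rows with sensor=sn009, axis=y: max(89.16, 84.17) = 89.16.

89.16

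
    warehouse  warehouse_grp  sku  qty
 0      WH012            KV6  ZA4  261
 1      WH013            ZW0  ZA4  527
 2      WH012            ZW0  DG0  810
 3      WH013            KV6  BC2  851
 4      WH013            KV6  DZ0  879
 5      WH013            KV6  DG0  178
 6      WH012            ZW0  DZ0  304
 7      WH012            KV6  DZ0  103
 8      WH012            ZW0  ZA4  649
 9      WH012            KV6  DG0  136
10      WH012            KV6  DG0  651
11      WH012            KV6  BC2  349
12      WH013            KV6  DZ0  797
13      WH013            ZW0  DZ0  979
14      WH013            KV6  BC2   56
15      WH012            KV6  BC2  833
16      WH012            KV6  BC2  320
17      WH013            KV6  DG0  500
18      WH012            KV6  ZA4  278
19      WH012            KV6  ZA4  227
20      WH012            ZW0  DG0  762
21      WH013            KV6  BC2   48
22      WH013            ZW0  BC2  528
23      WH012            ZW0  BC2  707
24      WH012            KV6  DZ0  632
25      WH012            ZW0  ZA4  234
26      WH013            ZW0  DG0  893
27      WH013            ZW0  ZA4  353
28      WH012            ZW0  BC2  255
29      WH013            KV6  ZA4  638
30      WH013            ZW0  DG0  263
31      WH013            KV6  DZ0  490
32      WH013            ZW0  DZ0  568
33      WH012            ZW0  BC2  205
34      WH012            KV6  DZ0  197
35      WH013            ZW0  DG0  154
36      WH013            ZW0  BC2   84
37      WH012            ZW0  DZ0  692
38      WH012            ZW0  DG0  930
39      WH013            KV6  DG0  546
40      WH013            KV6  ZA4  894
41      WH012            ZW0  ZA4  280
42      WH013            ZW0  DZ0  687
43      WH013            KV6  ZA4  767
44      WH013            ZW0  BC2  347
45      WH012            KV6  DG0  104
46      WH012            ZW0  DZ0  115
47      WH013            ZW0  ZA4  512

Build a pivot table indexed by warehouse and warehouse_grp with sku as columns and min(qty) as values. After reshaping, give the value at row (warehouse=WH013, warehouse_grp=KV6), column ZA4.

Rows with warehouse=WH013, warehouse_grp=KV6 and sku=ZA4: qty values are 638, 894, 767.
min(638, 894, 767) = 638.

638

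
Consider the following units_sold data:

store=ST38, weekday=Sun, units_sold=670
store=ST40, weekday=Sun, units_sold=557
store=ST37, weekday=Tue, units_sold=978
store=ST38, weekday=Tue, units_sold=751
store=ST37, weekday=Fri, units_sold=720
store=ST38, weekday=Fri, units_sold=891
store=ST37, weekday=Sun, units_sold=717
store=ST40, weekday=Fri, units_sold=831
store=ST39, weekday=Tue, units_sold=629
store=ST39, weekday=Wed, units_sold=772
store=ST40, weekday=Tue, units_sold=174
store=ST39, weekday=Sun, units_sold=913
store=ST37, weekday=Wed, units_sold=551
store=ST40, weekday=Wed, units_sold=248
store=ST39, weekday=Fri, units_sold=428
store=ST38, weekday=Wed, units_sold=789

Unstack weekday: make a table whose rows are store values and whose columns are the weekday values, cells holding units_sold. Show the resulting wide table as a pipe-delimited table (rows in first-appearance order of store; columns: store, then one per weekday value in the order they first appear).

| store | Sun | Tue | Fri | Wed |
| ST38 | 670 | 751 | 891 | 789 |
| ST40 | 557 | 174 | 831 | 248 |
| ST37 | 717 | 978 | 720 | 551 |
| ST39 | 913 | 629 | 428 | 772 |

Columns: store plus the 4 distinct weekday values (Sun, Tue, Fri, Wed).
For example, row ST38 column Sun takes units_sold=670 from the long row (ST38, Sun).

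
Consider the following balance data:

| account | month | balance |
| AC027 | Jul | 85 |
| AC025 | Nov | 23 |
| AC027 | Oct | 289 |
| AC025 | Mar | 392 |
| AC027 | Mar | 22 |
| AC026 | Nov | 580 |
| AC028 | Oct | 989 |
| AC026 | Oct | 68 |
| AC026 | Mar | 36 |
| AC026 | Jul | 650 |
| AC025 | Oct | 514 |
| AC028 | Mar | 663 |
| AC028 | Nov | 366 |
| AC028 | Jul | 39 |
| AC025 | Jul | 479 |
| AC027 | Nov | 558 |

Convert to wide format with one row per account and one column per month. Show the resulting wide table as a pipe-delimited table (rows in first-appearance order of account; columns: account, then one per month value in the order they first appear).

Columns: account plus the 4 distinct month values (Jul, Nov, Oct, Mar).
For example, row AC027 column Jul takes balance=85 from the long row (AC027, Jul).

| account | Jul | Nov | Oct | Mar |
| AC027 | 85 | 558 | 289 | 22 |
| AC025 | 479 | 23 | 514 | 392 |
| AC026 | 650 | 580 | 68 | 36 |
| AC028 | 39 | 366 | 989 | 663 |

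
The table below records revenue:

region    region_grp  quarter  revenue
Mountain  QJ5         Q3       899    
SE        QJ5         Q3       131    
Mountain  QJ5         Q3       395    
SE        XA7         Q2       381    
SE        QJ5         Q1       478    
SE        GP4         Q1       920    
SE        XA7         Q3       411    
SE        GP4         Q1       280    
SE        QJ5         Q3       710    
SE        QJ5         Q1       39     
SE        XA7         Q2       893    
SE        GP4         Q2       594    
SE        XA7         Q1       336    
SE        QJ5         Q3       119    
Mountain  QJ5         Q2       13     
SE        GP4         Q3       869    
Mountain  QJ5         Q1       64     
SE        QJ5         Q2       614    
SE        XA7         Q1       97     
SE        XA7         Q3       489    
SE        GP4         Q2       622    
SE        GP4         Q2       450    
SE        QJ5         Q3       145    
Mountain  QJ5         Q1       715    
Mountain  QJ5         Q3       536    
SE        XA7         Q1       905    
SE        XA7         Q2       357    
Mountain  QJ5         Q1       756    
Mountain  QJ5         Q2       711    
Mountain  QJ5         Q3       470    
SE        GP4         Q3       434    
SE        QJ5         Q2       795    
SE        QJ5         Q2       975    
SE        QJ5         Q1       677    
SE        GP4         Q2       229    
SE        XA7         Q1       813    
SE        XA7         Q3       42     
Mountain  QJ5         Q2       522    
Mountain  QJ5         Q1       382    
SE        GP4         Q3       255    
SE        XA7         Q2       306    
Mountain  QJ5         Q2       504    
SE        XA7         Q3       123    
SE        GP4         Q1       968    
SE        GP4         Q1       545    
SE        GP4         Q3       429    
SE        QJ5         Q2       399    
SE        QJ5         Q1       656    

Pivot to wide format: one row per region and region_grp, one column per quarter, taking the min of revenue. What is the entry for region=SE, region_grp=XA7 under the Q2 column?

306

Rows with region=SE, region_grp=XA7 and quarter=Q2: revenue values are 381, 893, 357, 306.
min(381, 893, 357, 306) = 306.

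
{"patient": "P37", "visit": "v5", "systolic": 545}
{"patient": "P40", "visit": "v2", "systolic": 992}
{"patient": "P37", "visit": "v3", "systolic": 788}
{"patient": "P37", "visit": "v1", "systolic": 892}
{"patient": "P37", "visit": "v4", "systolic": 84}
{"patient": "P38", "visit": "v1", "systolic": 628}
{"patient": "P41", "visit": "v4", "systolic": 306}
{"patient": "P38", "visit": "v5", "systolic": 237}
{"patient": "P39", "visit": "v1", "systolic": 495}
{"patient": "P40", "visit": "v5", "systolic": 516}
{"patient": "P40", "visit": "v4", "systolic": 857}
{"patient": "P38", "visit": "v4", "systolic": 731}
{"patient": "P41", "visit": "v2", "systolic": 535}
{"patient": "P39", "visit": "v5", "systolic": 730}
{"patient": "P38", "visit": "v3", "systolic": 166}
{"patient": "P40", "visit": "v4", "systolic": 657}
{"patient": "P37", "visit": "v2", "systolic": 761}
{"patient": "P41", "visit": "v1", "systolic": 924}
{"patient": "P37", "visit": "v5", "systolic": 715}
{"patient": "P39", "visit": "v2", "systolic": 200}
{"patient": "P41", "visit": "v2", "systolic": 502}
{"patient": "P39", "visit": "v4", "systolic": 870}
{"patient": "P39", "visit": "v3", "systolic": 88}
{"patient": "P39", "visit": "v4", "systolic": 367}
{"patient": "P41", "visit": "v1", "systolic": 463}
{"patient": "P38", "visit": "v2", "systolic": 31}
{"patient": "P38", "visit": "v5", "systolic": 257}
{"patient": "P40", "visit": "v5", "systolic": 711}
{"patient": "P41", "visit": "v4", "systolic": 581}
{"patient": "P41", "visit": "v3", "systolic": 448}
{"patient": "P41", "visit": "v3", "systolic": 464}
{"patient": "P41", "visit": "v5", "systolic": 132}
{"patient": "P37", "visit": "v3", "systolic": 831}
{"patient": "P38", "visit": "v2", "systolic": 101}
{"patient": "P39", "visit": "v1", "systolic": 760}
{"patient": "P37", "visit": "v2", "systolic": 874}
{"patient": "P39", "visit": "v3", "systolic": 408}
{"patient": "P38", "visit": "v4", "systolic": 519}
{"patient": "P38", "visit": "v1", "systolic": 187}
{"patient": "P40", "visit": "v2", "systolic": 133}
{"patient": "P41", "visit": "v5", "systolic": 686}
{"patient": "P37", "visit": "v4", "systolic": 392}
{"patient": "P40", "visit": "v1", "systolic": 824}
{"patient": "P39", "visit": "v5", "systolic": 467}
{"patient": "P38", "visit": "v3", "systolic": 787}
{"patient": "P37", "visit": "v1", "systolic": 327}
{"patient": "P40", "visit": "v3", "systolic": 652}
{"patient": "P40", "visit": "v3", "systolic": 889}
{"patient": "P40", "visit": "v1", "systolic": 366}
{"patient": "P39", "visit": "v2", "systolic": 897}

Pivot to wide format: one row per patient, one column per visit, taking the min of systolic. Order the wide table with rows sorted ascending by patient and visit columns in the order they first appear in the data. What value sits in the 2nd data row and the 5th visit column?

With rows sorted ascending by patient, row 2 is patient=P38. visit columns in first-appearance order: v5, v2, v3, v1, v4; column 5 is v4.
Long rows with patient=P38, visit=v4: min(731, 519) = 519.

519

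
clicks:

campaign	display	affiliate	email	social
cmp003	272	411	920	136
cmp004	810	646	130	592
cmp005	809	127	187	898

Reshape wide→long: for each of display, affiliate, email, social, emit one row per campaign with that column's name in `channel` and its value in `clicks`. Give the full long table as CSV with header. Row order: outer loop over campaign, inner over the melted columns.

campaign,channel,clicks
cmp003,display,272
cmp003,affiliate,411
cmp003,email,920
cmp003,social,136
cmp004,display,810
cmp004,affiliate,646
cmp004,email,130
cmp004,social,592
cmp005,display,809
cmp005,affiliate,127
cmp005,email,187
cmp005,social,898

Each (campaign, column) pair becomes one row: 3 × 4 = 12 rows.
For example, (cmp003, display) → clicks=272.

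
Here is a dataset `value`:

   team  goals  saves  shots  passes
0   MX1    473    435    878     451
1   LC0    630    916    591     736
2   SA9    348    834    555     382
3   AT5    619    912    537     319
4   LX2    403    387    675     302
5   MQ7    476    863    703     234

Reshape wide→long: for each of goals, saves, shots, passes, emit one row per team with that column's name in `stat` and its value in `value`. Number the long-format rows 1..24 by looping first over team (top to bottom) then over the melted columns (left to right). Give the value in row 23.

24 rows total (6 × 4). Row 23: index ⌊(23-1)/4⌋ = 5 into team → MQ7; (23-1) mod 4 = 2 into the melted columns → shots.
So row 23 is (MQ7, shots, 703); value = 703.

703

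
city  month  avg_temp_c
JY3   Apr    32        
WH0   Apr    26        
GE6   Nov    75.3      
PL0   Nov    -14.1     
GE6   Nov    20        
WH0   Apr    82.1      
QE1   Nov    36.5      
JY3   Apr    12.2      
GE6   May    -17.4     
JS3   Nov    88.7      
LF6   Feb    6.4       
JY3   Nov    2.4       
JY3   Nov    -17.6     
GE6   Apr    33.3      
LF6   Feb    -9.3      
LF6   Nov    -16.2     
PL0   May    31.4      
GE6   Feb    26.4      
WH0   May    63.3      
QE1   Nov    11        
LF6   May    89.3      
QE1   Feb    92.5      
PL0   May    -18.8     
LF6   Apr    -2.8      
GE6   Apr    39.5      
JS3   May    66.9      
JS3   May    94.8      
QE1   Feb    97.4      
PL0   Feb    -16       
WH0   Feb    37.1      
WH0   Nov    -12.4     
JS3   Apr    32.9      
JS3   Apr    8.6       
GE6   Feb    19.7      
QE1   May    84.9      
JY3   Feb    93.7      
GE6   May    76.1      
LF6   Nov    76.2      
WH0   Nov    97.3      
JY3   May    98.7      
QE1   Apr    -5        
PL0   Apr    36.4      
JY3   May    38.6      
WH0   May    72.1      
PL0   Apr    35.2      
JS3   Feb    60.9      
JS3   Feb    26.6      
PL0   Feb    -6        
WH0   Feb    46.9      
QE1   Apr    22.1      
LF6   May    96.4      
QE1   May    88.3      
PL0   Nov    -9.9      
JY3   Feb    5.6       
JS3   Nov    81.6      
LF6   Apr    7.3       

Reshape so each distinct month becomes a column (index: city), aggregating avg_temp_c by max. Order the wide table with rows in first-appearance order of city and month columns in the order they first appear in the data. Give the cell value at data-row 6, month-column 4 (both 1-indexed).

With rows in first-appearance order of city, row 6 is city=JS3. month columns in first-appearance order: Apr, Nov, May, Feb; column 4 is Feb.
Long rows with city=JS3, month=Feb: max(60.9, 26.6) = 60.9.

60.9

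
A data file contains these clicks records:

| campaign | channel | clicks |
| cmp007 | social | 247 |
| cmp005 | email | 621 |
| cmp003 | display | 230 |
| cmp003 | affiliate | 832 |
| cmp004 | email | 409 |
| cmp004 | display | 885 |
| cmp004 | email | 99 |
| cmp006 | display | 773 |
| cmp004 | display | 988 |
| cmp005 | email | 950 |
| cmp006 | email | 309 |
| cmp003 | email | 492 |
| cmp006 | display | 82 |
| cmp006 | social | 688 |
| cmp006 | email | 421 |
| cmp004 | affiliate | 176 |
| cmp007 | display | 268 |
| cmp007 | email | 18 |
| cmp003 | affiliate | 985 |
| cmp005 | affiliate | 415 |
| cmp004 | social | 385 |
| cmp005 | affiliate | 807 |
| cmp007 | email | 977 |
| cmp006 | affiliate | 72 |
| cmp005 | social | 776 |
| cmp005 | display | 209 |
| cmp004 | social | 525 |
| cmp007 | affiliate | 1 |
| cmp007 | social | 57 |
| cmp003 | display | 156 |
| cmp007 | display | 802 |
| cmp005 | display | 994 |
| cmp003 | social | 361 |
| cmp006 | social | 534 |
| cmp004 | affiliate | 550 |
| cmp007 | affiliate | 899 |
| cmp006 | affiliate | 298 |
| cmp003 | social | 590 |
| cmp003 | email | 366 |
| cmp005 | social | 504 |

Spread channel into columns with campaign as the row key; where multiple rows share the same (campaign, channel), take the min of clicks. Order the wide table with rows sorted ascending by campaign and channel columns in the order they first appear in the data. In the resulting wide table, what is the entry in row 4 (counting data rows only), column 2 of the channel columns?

309

With rows sorted ascending by campaign, row 4 is campaign=cmp006. channel columns in first-appearance order: social, email, display, affiliate; column 2 is email.
Long rows with campaign=cmp006, channel=email: min(309, 421) = 309.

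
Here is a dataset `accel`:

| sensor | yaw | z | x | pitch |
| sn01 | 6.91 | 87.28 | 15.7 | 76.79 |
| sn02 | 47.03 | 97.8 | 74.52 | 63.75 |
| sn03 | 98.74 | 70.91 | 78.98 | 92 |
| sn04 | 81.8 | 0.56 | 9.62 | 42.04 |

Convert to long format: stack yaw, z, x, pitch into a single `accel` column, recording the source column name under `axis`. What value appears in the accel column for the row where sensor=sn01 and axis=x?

Unpivoting turns each (sensor, wide-column) pair into one long row.
The wide cell at row sn01, column x holds 15.7, so the long row (sn01, x) has accel=15.7.

15.7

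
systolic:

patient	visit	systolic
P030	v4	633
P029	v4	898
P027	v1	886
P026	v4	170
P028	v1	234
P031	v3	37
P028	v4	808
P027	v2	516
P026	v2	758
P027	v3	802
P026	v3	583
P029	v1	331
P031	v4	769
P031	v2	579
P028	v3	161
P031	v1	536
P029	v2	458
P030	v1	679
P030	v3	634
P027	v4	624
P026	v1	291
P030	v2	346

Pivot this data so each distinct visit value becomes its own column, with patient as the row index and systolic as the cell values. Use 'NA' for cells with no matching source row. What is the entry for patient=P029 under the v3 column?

No long-format row has patient=P029 and visit=v3, so the cell is NA.

NA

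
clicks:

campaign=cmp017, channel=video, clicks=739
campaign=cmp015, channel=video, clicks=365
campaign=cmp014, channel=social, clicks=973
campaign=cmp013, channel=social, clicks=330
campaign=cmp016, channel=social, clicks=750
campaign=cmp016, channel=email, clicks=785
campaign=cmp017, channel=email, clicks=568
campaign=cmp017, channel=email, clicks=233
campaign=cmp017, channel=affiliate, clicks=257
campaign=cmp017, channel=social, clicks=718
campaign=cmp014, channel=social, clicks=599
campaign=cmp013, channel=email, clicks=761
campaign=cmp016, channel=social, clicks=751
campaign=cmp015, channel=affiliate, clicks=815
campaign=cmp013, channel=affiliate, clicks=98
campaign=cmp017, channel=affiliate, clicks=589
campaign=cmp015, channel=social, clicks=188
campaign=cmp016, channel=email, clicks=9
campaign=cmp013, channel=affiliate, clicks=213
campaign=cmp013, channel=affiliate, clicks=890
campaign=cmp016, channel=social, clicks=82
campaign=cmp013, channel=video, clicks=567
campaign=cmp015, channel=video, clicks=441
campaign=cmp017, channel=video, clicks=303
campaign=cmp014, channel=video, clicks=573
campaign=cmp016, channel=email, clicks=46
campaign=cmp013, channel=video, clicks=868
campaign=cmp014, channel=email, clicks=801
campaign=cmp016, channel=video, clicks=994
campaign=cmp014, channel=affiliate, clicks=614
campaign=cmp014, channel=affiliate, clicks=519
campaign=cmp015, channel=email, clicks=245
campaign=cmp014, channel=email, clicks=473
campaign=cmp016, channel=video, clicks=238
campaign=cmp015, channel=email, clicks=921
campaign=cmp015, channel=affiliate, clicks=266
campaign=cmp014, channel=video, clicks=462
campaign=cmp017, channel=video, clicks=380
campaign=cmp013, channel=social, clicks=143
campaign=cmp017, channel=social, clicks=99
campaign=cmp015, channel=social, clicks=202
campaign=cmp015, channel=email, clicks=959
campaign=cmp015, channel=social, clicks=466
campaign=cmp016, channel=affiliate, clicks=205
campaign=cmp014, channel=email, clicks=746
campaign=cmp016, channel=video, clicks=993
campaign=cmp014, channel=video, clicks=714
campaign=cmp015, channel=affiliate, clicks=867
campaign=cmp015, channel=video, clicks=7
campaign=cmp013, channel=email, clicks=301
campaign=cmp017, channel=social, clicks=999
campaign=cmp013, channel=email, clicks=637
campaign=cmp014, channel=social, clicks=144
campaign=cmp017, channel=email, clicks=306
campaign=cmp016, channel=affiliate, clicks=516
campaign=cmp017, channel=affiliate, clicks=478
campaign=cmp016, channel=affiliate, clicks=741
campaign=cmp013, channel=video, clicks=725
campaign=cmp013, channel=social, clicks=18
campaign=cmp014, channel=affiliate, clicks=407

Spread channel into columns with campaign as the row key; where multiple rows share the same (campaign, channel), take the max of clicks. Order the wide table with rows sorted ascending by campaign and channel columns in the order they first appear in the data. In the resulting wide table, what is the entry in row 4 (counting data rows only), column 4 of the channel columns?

741

With rows sorted ascending by campaign, row 4 is campaign=cmp016. channel columns in first-appearance order: video, social, email, affiliate; column 4 is affiliate.
Long rows with campaign=cmp016, channel=affiliate: max(205, 516, 741) = 741.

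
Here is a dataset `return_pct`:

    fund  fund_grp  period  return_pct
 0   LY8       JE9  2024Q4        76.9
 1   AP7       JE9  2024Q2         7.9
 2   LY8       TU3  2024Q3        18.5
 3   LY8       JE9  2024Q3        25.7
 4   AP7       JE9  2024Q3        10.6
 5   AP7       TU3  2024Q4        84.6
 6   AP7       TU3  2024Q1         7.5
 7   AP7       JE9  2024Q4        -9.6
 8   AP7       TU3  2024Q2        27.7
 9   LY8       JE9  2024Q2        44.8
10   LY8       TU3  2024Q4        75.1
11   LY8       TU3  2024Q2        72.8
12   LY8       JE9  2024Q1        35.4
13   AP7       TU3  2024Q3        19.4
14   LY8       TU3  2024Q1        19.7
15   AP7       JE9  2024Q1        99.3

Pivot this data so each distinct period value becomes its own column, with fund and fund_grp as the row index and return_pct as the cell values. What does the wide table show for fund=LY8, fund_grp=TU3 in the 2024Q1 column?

Wide layout: rows indexed by fund and fund_grp, columns are the 4 distinct period values (2024Q4, 2024Q2, 2024Q3, 2024Q1).
Cell (fund=LY8, fund_grp=TU3, period=2024Q1) draws from the long row where fund=LY8, fund_grp=TU3 and period=2024Q1, which has return_pct=19.7.

19.7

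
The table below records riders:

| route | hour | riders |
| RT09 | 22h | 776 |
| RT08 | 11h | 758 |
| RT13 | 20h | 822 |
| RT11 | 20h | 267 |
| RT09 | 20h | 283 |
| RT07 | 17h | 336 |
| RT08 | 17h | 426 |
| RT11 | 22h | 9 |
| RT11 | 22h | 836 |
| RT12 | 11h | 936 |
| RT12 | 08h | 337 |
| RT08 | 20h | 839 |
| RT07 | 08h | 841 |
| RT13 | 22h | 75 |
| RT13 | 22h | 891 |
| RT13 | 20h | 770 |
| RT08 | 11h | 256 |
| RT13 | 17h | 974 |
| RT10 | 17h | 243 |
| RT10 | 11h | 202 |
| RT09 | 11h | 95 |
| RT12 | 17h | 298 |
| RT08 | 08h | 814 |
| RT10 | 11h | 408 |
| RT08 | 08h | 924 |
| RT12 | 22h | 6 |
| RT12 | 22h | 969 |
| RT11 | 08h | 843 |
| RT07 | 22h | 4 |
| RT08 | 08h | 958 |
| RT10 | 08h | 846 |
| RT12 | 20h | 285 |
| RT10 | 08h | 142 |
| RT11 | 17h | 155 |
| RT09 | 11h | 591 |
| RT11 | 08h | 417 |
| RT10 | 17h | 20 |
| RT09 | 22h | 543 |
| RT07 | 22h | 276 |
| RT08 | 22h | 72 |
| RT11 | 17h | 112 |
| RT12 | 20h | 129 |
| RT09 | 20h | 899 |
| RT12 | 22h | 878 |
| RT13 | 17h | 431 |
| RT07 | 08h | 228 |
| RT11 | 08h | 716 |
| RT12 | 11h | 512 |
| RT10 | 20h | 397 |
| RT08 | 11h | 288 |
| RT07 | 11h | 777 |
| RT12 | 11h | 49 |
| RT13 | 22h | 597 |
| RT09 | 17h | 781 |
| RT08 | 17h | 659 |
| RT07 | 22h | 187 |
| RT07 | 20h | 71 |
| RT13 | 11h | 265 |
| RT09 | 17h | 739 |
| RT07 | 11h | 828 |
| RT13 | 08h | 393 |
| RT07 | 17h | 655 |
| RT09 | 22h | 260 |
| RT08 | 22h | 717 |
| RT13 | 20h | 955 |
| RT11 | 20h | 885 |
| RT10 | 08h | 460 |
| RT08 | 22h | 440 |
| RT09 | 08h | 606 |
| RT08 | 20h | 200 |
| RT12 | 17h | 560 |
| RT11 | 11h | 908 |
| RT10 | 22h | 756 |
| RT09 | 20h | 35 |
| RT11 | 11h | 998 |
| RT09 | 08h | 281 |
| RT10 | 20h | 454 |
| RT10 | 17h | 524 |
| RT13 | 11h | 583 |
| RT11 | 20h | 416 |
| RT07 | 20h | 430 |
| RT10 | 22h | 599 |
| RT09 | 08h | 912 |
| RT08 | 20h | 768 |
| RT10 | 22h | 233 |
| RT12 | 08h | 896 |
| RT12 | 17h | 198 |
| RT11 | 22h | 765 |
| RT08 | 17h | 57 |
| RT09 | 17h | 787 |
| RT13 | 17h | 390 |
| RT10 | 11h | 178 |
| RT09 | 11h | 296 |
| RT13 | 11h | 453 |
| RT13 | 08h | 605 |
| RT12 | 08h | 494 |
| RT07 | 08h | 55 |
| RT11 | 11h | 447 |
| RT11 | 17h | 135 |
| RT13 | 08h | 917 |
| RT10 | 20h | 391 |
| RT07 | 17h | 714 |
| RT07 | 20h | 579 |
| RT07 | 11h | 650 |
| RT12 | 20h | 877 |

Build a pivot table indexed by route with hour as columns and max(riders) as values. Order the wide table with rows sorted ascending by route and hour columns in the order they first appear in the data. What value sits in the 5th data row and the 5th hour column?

With rows sorted ascending by route, row 5 is route=RT11. hour columns in first-appearance order: 22h, 11h, 20h, 17h, 08h; column 5 is 08h.
Long rows with route=RT11, hour=08h: max(843, 417, 716) = 843.

843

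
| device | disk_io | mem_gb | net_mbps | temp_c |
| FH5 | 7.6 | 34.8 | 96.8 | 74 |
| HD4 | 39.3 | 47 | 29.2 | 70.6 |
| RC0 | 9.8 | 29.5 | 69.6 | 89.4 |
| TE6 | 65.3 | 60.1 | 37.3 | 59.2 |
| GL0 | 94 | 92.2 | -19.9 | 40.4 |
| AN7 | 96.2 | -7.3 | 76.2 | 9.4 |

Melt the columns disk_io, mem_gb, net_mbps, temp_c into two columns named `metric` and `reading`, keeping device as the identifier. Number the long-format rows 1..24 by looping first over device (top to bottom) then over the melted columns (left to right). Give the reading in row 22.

24 rows total (6 × 4). Row 22: index ⌊(22-1)/4⌋ = 5 into device → AN7; (22-1) mod 4 = 1 into the melted columns → mem_gb.
So row 22 is (AN7, mem_gb, -7.3); reading = -7.3.

-7.3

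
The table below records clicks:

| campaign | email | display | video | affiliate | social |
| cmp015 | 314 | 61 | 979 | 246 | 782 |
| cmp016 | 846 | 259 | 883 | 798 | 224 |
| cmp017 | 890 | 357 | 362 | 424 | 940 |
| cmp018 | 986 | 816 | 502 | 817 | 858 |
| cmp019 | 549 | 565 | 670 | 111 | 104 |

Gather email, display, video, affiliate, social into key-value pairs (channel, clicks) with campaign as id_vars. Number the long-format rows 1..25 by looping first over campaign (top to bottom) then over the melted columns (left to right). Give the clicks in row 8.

25 rows total (5 × 5). Row 8: index ⌊(8-1)/5⌋ = 1 into campaign → cmp016; (8-1) mod 5 = 2 into the melted columns → video.
So row 8 is (cmp016, video, 883); clicks = 883.

883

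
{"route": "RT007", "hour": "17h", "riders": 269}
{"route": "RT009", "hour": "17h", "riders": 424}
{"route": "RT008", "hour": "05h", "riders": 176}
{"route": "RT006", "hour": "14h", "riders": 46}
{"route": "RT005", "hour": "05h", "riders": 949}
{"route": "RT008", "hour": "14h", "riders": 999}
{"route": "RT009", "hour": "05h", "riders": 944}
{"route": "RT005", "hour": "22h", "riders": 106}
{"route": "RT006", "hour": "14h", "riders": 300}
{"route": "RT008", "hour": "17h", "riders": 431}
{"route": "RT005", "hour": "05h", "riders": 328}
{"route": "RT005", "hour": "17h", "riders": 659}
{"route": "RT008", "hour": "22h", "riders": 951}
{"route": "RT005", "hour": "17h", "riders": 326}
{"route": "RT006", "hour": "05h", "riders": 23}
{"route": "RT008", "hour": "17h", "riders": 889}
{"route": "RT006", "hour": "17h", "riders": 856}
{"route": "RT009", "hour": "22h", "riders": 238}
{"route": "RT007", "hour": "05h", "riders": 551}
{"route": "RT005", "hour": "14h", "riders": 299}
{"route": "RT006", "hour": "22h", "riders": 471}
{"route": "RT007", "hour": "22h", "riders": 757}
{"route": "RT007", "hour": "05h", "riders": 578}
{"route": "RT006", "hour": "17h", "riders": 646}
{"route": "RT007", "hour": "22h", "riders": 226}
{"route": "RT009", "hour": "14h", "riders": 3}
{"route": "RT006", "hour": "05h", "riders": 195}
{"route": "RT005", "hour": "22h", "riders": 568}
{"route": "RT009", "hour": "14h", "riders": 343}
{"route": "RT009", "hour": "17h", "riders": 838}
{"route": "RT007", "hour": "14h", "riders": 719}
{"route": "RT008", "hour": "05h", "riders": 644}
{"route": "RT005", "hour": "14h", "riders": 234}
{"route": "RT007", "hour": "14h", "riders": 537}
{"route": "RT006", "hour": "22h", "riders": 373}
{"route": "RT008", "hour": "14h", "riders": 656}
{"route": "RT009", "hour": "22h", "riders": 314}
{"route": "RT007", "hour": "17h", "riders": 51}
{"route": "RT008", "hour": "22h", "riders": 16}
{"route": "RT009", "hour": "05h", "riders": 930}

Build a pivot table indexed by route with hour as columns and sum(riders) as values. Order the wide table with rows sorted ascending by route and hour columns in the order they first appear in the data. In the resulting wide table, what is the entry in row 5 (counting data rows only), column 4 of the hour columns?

With rows sorted ascending by route, row 5 is route=RT009. hour columns in first-appearance order: 17h, 05h, 14h, 22h; column 4 is 22h.
Long rows with route=RT009, hour=22h: 238 + 314 = 552.

552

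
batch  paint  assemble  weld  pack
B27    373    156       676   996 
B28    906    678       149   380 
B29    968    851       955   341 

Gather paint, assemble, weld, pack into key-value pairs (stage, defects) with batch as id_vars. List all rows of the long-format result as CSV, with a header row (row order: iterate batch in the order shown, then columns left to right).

batch,stage,defects
B27,paint,373
B27,assemble,156
B27,weld,676
B27,pack,996
B28,paint,906
B28,assemble,678
B28,weld,149
B28,pack,380
B29,paint,968
B29,assemble,851
B29,weld,955
B29,pack,341

Each (batch, column) pair becomes one row: 3 × 4 = 12 rows.
For example, (B27, paint) → defects=373.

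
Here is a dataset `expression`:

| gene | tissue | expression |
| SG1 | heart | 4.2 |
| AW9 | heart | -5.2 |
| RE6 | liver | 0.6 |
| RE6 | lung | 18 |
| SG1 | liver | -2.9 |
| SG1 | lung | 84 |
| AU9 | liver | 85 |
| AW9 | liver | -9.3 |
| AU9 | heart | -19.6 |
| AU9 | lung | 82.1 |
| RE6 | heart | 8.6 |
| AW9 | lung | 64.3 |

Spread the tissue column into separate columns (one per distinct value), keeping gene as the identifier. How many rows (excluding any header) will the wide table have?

4

4 distinct gene values → 4 rows.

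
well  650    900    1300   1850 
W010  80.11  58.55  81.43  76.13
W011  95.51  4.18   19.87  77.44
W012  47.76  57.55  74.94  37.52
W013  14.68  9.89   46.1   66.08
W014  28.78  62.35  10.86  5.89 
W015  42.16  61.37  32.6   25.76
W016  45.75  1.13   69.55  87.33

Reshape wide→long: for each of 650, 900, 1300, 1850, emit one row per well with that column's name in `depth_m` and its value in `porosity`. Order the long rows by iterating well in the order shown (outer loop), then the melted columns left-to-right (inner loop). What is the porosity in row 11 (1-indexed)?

28 rows total (7 × 4). Row 11: index ⌊(11-1)/4⌋ = 2 into well → W012; (11-1) mod 4 = 2 into the melted columns → 1300.
So row 11 is (W012, 1300, 74.94); porosity = 74.94.

74.94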